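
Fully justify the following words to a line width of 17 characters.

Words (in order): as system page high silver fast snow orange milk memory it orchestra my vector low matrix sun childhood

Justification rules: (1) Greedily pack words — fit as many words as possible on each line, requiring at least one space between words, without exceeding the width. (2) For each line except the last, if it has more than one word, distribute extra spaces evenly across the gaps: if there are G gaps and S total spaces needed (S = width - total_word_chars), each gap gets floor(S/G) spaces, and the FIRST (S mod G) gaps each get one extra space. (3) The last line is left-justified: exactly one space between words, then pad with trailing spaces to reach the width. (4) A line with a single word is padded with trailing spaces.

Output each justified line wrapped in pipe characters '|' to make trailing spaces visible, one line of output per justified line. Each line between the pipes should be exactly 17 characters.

Answer: |as   system  page|
|high  silver fast|
|snow  orange milk|
|memory         it|
|orchestra      my|
|vector low matrix|
|sun childhood    |

Derivation:
Line 1: ['as', 'system', 'page'] (min_width=14, slack=3)
Line 2: ['high', 'silver', 'fast'] (min_width=16, slack=1)
Line 3: ['snow', 'orange', 'milk'] (min_width=16, slack=1)
Line 4: ['memory', 'it'] (min_width=9, slack=8)
Line 5: ['orchestra', 'my'] (min_width=12, slack=5)
Line 6: ['vector', 'low', 'matrix'] (min_width=17, slack=0)
Line 7: ['sun', 'childhood'] (min_width=13, slack=4)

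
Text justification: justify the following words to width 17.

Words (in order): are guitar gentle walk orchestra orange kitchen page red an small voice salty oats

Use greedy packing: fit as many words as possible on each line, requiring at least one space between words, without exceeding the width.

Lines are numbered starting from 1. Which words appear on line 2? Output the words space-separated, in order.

Answer: walk orchestra

Derivation:
Line 1: ['are', 'guitar', 'gentle'] (min_width=17, slack=0)
Line 2: ['walk', 'orchestra'] (min_width=14, slack=3)
Line 3: ['orange', 'kitchen'] (min_width=14, slack=3)
Line 4: ['page', 'red', 'an', 'small'] (min_width=17, slack=0)
Line 5: ['voice', 'salty', 'oats'] (min_width=16, slack=1)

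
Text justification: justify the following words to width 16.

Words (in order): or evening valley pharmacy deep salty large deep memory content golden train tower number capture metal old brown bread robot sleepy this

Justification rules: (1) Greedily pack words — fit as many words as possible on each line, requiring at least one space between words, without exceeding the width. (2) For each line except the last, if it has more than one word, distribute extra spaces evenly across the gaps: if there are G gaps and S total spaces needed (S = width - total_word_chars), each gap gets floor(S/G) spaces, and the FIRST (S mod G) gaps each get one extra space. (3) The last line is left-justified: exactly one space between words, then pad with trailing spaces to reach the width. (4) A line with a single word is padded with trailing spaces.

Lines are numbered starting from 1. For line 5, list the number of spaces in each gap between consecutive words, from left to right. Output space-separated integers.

Line 1: ['or', 'evening'] (min_width=10, slack=6)
Line 2: ['valley', 'pharmacy'] (min_width=15, slack=1)
Line 3: ['deep', 'salty', 'large'] (min_width=16, slack=0)
Line 4: ['deep', 'memory'] (min_width=11, slack=5)
Line 5: ['content', 'golden'] (min_width=14, slack=2)
Line 6: ['train', 'tower'] (min_width=11, slack=5)
Line 7: ['number', 'capture'] (min_width=14, slack=2)
Line 8: ['metal', 'old', 'brown'] (min_width=15, slack=1)
Line 9: ['bread', 'robot'] (min_width=11, slack=5)
Line 10: ['sleepy', 'this'] (min_width=11, slack=5)

Answer: 3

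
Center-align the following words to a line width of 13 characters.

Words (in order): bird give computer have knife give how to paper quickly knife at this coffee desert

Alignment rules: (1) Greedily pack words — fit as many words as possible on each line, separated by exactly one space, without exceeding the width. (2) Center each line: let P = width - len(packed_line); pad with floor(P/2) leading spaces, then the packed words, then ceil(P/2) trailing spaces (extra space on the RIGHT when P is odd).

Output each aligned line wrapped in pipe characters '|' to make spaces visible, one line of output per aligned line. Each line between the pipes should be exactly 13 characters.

Answer: |  bird give  |
|computer have|
| knife give  |
|how to paper |
|quickly knife|
|   at this   |
|coffee desert|

Derivation:
Line 1: ['bird', 'give'] (min_width=9, slack=4)
Line 2: ['computer', 'have'] (min_width=13, slack=0)
Line 3: ['knife', 'give'] (min_width=10, slack=3)
Line 4: ['how', 'to', 'paper'] (min_width=12, slack=1)
Line 5: ['quickly', 'knife'] (min_width=13, slack=0)
Line 6: ['at', 'this'] (min_width=7, slack=6)
Line 7: ['coffee', 'desert'] (min_width=13, slack=0)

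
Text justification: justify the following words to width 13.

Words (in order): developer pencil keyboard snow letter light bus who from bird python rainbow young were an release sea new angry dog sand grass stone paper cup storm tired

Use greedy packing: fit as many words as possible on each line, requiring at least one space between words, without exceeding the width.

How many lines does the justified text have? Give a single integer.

Answer: 14

Derivation:
Line 1: ['developer'] (min_width=9, slack=4)
Line 2: ['pencil'] (min_width=6, slack=7)
Line 3: ['keyboard', 'snow'] (min_width=13, slack=0)
Line 4: ['letter', 'light'] (min_width=12, slack=1)
Line 5: ['bus', 'who', 'from'] (min_width=12, slack=1)
Line 6: ['bird', 'python'] (min_width=11, slack=2)
Line 7: ['rainbow', 'young'] (min_width=13, slack=0)
Line 8: ['were', 'an'] (min_width=7, slack=6)
Line 9: ['release', 'sea'] (min_width=11, slack=2)
Line 10: ['new', 'angry', 'dog'] (min_width=13, slack=0)
Line 11: ['sand', 'grass'] (min_width=10, slack=3)
Line 12: ['stone', 'paper'] (min_width=11, slack=2)
Line 13: ['cup', 'storm'] (min_width=9, slack=4)
Line 14: ['tired'] (min_width=5, slack=8)
Total lines: 14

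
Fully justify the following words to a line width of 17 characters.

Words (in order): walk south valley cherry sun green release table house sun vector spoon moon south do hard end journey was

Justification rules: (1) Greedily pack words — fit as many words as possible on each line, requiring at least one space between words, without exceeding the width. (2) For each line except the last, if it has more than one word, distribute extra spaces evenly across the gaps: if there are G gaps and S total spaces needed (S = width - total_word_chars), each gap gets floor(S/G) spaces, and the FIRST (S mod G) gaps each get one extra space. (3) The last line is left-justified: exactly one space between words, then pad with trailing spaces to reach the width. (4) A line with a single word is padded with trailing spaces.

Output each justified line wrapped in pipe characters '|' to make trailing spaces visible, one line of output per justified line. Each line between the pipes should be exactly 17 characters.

Answer: |walk south valley|
|cherry  sun green|
|release     table|
|house  sun vector|
|spoon  moon south|
|do    hard    end|
|journey was      |

Derivation:
Line 1: ['walk', 'south', 'valley'] (min_width=17, slack=0)
Line 2: ['cherry', 'sun', 'green'] (min_width=16, slack=1)
Line 3: ['release', 'table'] (min_width=13, slack=4)
Line 4: ['house', 'sun', 'vector'] (min_width=16, slack=1)
Line 5: ['spoon', 'moon', 'south'] (min_width=16, slack=1)
Line 6: ['do', 'hard', 'end'] (min_width=11, slack=6)
Line 7: ['journey', 'was'] (min_width=11, slack=6)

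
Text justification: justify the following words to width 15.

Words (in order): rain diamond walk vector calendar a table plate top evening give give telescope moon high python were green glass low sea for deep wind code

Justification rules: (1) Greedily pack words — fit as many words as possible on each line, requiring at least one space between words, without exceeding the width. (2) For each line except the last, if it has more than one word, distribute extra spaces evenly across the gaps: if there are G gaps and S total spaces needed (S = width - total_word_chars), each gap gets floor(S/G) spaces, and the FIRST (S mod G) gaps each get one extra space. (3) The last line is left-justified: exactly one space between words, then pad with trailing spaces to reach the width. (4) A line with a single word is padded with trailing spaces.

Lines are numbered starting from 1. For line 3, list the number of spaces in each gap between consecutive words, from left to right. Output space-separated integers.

Line 1: ['rain', 'diamond'] (min_width=12, slack=3)
Line 2: ['walk', 'vector'] (min_width=11, slack=4)
Line 3: ['calendar', 'a'] (min_width=10, slack=5)
Line 4: ['table', 'plate', 'top'] (min_width=15, slack=0)
Line 5: ['evening', 'give'] (min_width=12, slack=3)
Line 6: ['give', 'telescope'] (min_width=14, slack=1)
Line 7: ['moon', 'high'] (min_width=9, slack=6)
Line 8: ['python', 'were'] (min_width=11, slack=4)
Line 9: ['green', 'glass', 'low'] (min_width=15, slack=0)
Line 10: ['sea', 'for', 'deep'] (min_width=12, slack=3)
Line 11: ['wind', 'code'] (min_width=9, slack=6)

Answer: 6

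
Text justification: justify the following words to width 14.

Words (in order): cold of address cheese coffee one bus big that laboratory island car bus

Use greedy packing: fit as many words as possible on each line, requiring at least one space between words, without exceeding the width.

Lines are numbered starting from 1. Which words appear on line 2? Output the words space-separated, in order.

Line 1: ['cold', 'of'] (min_width=7, slack=7)
Line 2: ['address', 'cheese'] (min_width=14, slack=0)
Line 3: ['coffee', 'one', 'bus'] (min_width=14, slack=0)
Line 4: ['big', 'that'] (min_width=8, slack=6)
Line 5: ['laboratory'] (min_width=10, slack=4)
Line 6: ['island', 'car', 'bus'] (min_width=14, slack=0)

Answer: address cheese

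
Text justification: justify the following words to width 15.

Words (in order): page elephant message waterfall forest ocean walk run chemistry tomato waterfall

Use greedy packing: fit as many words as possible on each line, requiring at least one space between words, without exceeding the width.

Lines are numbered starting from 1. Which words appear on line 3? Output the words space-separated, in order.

Answer: waterfall

Derivation:
Line 1: ['page', 'elephant'] (min_width=13, slack=2)
Line 2: ['message'] (min_width=7, slack=8)
Line 3: ['waterfall'] (min_width=9, slack=6)
Line 4: ['forest', 'ocean'] (min_width=12, slack=3)
Line 5: ['walk', 'run'] (min_width=8, slack=7)
Line 6: ['chemistry'] (min_width=9, slack=6)
Line 7: ['tomato'] (min_width=6, slack=9)
Line 8: ['waterfall'] (min_width=9, slack=6)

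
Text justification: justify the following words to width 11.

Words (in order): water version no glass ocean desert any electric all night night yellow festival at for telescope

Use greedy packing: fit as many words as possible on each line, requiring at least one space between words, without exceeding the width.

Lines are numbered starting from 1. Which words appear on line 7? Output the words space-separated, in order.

Answer: night

Derivation:
Line 1: ['water'] (min_width=5, slack=6)
Line 2: ['version', 'no'] (min_width=10, slack=1)
Line 3: ['glass', 'ocean'] (min_width=11, slack=0)
Line 4: ['desert', 'any'] (min_width=10, slack=1)
Line 5: ['electric'] (min_width=8, slack=3)
Line 6: ['all', 'night'] (min_width=9, slack=2)
Line 7: ['night'] (min_width=5, slack=6)
Line 8: ['yellow'] (min_width=6, slack=5)
Line 9: ['festival', 'at'] (min_width=11, slack=0)
Line 10: ['for'] (min_width=3, slack=8)
Line 11: ['telescope'] (min_width=9, slack=2)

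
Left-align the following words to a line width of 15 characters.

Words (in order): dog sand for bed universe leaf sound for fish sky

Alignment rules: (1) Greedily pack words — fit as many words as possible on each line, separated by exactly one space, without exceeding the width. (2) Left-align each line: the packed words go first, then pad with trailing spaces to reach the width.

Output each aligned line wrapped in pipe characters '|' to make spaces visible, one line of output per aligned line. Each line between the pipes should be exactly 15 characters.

Answer: |dog sand for   |
|bed universe   |
|leaf sound for |
|fish sky       |

Derivation:
Line 1: ['dog', 'sand', 'for'] (min_width=12, slack=3)
Line 2: ['bed', 'universe'] (min_width=12, slack=3)
Line 3: ['leaf', 'sound', 'for'] (min_width=14, slack=1)
Line 4: ['fish', 'sky'] (min_width=8, slack=7)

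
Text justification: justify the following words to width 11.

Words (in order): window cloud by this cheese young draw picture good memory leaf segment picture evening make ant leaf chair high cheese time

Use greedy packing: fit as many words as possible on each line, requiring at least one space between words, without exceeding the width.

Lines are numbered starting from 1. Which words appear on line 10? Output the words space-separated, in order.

Line 1: ['window'] (min_width=6, slack=5)
Line 2: ['cloud', 'by'] (min_width=8, slack=3)
Line 3: ['this', 'cheese'] (min_width=11, slack=0)
Line 4: ['young', 'draw'] (min_width=10, slack=1)
Line 5: ['picture'] (min_width=7, slack=4)
Line 6: ['good', 'memory'] (min_width=11, slack=0)
Line 7: ['leaf'] (min_width=4, slack=7)
Line 8: ['segment'] (min_width=7, slack=4)
Line 9: ['picture'] (min_width=7, slack=4)
Line 10: ['evening'] (min_width=7, slack=4)
Line 11: ['make', 'ant'] (min_width=8, slack=3)
Line 12: ['leaf', 'chair'] (min_width=10, slack=1)
Line 13: ['high', 'cheese'] (min_width=11, slack=0)
Line 14: ['time'] (min_width=4, slack=7)

Answer: evening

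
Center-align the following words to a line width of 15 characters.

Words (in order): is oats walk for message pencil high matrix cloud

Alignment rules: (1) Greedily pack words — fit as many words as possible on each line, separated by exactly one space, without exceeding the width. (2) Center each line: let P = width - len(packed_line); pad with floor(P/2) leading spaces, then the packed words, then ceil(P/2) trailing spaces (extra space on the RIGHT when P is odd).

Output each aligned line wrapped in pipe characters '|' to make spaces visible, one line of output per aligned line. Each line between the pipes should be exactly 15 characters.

Line 1: ['is', 'oats', 'walk'] (min_width=12, slack=3)
Line 2: ['for', 'message'] (min_width=11, slack=4)
Line 3: ['pencil', 'high'] (min_width=11, slack=4)
Line 4: ['matrix', 'cloud'] (min_width=12, slack=3)

Answer: | is oats walk  |
|  for message  |
|  pencil high  |
| matrix cloud  |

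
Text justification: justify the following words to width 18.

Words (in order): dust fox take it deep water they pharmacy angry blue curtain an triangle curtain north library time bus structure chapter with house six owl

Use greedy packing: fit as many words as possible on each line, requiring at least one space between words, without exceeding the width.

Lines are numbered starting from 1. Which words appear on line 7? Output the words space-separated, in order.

Answer: bus structure

Derivation:
Line 1: ['dust', 'fox', 'take', 'it'] (min_width=16, slack=2)
Line 2: ['deep', 'water', 'they'] (min_width=15, slack=3)
Line 3: ['pharmacy', 'angry'] (min_width=14, slack=4)
Line 4: ['blue', 'curtain', 'an'] (min_width=15, slack=3)
Line 5: ['triangle', 'curtain'] (min_width=16, slack=2)
Line 6: ['north', 'library', 'time'] (min_width=18, slack=0)
Line 7: ['bus', 'structure'] (min_width=13, slack=5)
Line 8: ['chapter', 'with', 'house'] (min_width=18, slack=0)
Line 9: ['six', 'owl'] (min_width=7, slack=11)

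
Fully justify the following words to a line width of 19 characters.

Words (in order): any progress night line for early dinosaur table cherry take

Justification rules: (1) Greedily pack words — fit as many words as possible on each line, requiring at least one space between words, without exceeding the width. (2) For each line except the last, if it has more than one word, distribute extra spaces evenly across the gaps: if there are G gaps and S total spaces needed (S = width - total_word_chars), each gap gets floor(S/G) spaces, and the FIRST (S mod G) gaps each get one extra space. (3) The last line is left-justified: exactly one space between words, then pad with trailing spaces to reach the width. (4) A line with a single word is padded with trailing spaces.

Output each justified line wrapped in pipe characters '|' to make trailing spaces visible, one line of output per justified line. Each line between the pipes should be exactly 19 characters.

Answer: |any  progress night|
|line    for   early|
|dinosaur      table|
|cherry take        |

Derivation:
Line 1: ['any', 'progress', 'night'] (min_width=18, slack=1)
Line 2: ['line', 'for', 'early'] (min_width=14, slack=5)
Line 3: ['dinosaur', 'table'] (min_width=14, slack=5)
Line 4: ['cherry', 'take'] (min_width=11, slack=8)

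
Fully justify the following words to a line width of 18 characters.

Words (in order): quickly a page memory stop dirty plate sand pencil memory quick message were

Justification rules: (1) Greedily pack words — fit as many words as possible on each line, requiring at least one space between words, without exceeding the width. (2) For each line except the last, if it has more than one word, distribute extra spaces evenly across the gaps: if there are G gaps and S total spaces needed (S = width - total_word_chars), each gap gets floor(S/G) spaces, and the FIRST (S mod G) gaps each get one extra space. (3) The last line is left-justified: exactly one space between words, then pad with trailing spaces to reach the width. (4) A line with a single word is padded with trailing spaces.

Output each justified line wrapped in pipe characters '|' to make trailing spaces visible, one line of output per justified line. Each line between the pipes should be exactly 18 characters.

Line 1: ['quickly', 'a', 'page'] (min_width=14, slack=4)
Line 2: ['memory', 'stop', 'dirty'] (min_width=17, slack=1)
Line 3: ['plate', 'sand', 'pencil'] (min_width=17, slack=1)
Line 4: ['memory', 'quick'] (min_width=12, slack=6)
Line 5: ['message', 'were'] (min_width=12, slack=6)

Answer: |quickly   a   page|
|memory  stop dirty|
|plate  sand pencil|
|memory       quick|
|message were      |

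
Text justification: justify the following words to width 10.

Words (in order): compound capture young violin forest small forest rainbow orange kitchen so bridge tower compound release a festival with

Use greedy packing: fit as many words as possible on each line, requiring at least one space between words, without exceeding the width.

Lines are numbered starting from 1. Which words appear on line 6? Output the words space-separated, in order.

Line 1: ['compound'] (min_width=8, slack=2)
Line 2: ['capture'] (min_width=7, slack=3)
Line 3: ['young'] (min_width=5, slack=5)
Line 4: ['violin'] (min_width=6, slack=4)
Line 5: ['forest'] (min_width=6, slack=4)
Line 6: ['small'] (min_width=5, slack=5)
Line 7: ['forest'] (min_width=6, slack=4)
Line 8: ['rainbow'] (min_width=7, slack=3)
Line 9: ['orange'] (min_width=6, slack=4)
Line 10: ['kitchen', 'so'] (min_width=10, slack=0)
Line 11: ['bridge'] (min_width=6, slack=4)
Line 12: ['tower'] (min_width=5, slack=5)
Line 13: ['compound'] (min_width=8, slack=2)
Line 14: ['release', 'a'] (min_width=9, slack=1)
Line 15: ['festival'] (min_width=8, slack=2)
Line 16: ['with'] (min_width=4, slack=6)

Answer: small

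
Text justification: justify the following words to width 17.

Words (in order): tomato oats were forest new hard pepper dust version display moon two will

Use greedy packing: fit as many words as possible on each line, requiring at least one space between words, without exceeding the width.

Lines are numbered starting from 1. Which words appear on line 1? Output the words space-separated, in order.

Answer: tomato oats were

Derivation:
Line 1: ['tomato', 'oats', 'were'] (min_width=16, slack=1)
Line 2: ['forest', 'new', 'hard'] (min_width=15, slack=2)
Line 3: ['pepper', 'dust'] (min_width=11, slack=6)
Line 4: ['version', 'display'] (min_width=15, slack=2)
Line 5: ['moon', 'two', 'will'] (min_width=13, slack=4)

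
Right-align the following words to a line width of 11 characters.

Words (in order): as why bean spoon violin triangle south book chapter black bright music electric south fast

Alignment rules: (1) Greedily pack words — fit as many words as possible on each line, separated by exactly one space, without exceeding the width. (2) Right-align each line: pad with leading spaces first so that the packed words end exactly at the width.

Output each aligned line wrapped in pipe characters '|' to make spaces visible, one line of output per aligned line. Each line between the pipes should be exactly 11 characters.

Answer: |as why bean|
|      spoon|
|     violin|
|   triangle|
| south book|
|    chapter|
|      black|
|     bright|
|      music|
|   electric|
| south fast|

Derivation:
Line 1: ['as', 'why', 'bean'] (min_width=11, slack=0)
Line 2: ['spoon'] (min_width=5, slack=6)
Line 3: ['violin'] (min_width=6, slack=5)
Line 4: ['triangle'] (min_width=8, slack=3)
Line 5: ['south', 'book'] (min_width=10, slack=1)
Line 6: ['chapter'] (min_width=7, slack=4)
Line 7: ['black'] (min_width=5, slack=6)
Line 8: ['bright'] (min_width=6, slack=5)
Line 9: ['music'] (min_width=5, slack=6)
Line 10: ['electric'] (min_width=8, slack=3)
Line 11: ['south', 'fast'] (min_width=10, slack=1)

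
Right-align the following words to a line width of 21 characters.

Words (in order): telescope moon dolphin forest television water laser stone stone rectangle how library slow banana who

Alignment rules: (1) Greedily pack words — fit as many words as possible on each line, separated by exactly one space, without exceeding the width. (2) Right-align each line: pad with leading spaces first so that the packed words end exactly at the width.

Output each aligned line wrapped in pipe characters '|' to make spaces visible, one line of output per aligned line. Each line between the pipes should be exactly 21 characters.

Answer: |       telescope moon|
|       dolphin forest|
|     television water|
|    laser stone stone|
|rectangle how library|
|      slow banana who|

Derivation:
Line 1: ['telescope', 'moon'] (min_width=14, slack=7)
Line 2: ['dolphin', 'forest'] (min_width=14, slack=7)
Line 3: ['television', 'water'] (min_width=16, slack=5)
Line 4: ['laser', 'stone', 'stone'] (min_width=17, slack=4)
Line 5: ['rectangle', 'how', 'library'] (min_width=21, slack=0)
Line 6: ['slow', 'banana', 'who'] (min_width=15, slack=6)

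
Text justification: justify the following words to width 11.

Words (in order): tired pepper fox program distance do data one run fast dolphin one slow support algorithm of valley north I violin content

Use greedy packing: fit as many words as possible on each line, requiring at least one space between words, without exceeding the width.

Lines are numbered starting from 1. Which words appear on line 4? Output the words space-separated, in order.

Line 1: ['tired'] (min_width=5, slack=6)
Line 2: ['pepper', 'fox'] (min_width=10, slack=1)
Line 3: ['program'] (min_width=7, slack=4)
Line 4: ['distance', 'do'] (min_width=11, slack=0)
Line 5: ['data', 'one'] (min_width=8, slack=3)
Line 6: ['run', 'fast'] (min_width=8, slack=3)
Line 7: ['dolphin', 'one'] (min_width=11, slack=0)
Line 8: ['slow'] (min_width=4, slack=7)
Line 9: ['support'] (min_width=7, slack=4)
Line 10: ['algorithm'] (min_width=9, slack=2)
Line 11: ['of', 'valley'] (min_width=9, slack=2)
Line 12: ['north', 'I'] (min_width=7, slack=4)
Line 13: ['violin'] (min_width=6, slack=5)
Line 14: ['content'] (min_width=7, slack=4)

Answer: distance do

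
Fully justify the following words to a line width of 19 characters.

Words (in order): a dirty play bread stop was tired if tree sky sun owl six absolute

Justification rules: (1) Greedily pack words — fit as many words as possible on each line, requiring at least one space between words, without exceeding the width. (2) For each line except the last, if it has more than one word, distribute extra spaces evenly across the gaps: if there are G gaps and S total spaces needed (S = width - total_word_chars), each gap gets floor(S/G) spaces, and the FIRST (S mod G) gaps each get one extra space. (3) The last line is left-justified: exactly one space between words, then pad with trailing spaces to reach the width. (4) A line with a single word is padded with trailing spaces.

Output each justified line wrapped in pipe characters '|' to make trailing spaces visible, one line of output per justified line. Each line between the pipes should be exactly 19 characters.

Line 1: ['a', 'dirty', 'play', 'bread'] (min_width=18, slack=1)
Line 2: ['stop', 'was', 'tired', 'if'] (min_width=17, slack=2)
Line 3: ['tree', 'sky', 'sun', 'owl'] (min_width=16, slack=3)
Line 4: ['six', 'absolute'] (min_width=12, slack=7)

Answer: |a  dirty play bread|
|stop  was  tired if|
|tree  sky  sun  owl|
|six absolute       |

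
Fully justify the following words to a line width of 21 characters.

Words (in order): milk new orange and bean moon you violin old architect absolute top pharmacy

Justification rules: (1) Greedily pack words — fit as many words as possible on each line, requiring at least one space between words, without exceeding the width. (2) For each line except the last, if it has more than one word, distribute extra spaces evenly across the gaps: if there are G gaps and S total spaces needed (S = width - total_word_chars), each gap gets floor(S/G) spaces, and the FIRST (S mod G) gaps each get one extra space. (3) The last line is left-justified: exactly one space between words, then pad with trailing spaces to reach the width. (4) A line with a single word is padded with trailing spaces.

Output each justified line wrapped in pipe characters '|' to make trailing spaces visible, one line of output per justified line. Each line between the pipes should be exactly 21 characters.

Answer: |milk  new  orange and|
|bean  moon you violin|
|old         architect|
|absolute top pharmacy|

Derivation:
Line 1: ['milk', 'new', 'orange', 'and'] (min_width=19, slack=2)
Line 2: ['bean', 'moon', 'you', 'violin'] (min_width=20, slack=1)
Line 3: ['old', 'architect'] (min_width=13, slack=8)
Line 4: ['absolute', 'top', 'pharmacy'] (min_width=21, slack=0)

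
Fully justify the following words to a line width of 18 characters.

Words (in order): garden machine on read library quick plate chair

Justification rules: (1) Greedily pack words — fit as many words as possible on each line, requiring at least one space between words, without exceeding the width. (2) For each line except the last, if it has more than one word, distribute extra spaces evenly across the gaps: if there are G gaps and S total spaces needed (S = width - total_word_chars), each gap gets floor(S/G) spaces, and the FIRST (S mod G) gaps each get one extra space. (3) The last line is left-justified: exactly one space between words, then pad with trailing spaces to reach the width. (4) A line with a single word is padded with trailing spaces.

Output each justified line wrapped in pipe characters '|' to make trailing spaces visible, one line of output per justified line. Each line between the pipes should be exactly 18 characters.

Line 1: ['garden', 'machine', 'on'] (min_width=17, slack=1)
Line 2: ['read', 'library', 'quick'] (min_width=18, slack=0)
Line 3: ['plate', 'chair'] (min_width=11, slack=7)

Answer: |garden  machine on|
|read library quick|
|plate chair       |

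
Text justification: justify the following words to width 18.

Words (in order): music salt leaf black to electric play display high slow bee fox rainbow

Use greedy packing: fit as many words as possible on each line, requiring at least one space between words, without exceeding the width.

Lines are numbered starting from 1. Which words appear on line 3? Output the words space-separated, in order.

Answer: play display high

Derivation:
Line 1: ['music', 'salt', 'leaf'] (min_width=15, slack=3)
Line 2: ['black', 'to', 'electric'] (min_width=17, slack=1)
Line 3: ['play', 'display', 'high'] (min_width=17, slack=1)
Line 4: ['slow', 'bee', 'fox'] (min_width=12, slack=6)
Line 5: ['rainbow'] (min_width=7, slack=11)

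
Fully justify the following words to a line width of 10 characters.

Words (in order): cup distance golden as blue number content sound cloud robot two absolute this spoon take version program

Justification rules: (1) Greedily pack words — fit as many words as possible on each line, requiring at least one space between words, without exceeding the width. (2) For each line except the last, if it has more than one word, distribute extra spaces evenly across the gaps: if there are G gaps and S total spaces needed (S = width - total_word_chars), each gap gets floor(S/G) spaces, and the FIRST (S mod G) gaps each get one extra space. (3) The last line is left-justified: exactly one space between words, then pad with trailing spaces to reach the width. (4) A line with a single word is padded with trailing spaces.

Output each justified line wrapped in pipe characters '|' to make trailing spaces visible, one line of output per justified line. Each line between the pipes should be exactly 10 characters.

Line 1: ['cup'] (min_width=3, slack=7)
Line 2: ['distance'] (min_width=8, slack=2)
Line 3: ['golden', 'as'] (min_width=9, slack=1)
Line 4: ['blue'] (min_width=4, slack=6)
Line 5: ['number'] (min_width=6, slack=4)
Line 6: ['content'] (min_width=7, slack=3)
Line 7: ['sound'] (min_width=5, slack=5)
Line 8: ['cloud'] (min_width=5, slack=5)
Line 9: ['robot', 'two'] (min_width=9, slack=1)
Line 10: ['absolute'] (min_width=8, slack=2)
Line 11: ['this', 'spoon'] (min_width=10, slack=0)
Line 12: ['take'] (min_width=4, slack=6)
Line 13: ['version'] (min_width=7, slack=3)
Line 14: ['program'] (min_width=7, slack=3)

Answer: |cup       |
|distance  |
|golden  as|
|blue      |
|number    |
|content   |
|sound     |
|cloud     |
|robot  two|
|absolute  |
|this spoon|
|take      |
|version   |
|program   |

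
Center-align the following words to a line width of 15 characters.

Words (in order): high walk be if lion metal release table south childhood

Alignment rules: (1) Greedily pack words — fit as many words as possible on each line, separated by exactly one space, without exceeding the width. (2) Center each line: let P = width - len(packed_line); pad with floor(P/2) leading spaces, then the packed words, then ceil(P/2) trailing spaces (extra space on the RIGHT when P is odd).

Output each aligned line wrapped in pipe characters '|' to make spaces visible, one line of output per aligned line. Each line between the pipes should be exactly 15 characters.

Line 1: ['high', 'walk', 'be', 'if'] (min_width=15, slack=0)
Line 2: ['lion', 'metal'] (min_width=10, slack=5)
Line 3: ['release', 'table'] (min_width=13, slack=2)
Line 4: ['south', 'childhood'] (min_width=15, slack=0)

Answer: |high walk be if|
|  lion metal   |
| release table |
|south childhood|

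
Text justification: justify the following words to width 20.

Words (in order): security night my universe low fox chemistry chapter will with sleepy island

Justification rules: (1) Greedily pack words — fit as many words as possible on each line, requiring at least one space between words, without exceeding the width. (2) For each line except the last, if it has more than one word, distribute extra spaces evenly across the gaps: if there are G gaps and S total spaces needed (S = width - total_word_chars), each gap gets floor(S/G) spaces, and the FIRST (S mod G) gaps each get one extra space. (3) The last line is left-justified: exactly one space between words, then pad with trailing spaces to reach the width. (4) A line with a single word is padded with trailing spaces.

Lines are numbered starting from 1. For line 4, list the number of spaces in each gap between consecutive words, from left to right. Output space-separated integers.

Line 1: ['security', 'night', 'my'] (min_width=17, slack=3)
Line 2: ['universe', 'low', 'fox'] (min_width=16, slack=4)
Line 3: ['chemistry', 'chapter'] (min_width=17, slack=3)
Line 4: ['will', 'with', 'sleepy'] (min_width=16, slack=4)
Line 5: ['island'] (min_width=6, slack=14)

Answer: 3 3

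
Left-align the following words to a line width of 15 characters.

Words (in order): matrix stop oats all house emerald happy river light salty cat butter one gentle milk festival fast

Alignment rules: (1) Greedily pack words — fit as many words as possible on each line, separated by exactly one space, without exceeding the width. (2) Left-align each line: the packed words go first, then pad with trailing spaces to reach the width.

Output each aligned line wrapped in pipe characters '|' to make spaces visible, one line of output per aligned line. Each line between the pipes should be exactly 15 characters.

Line 1: ['matrix', 'stop'] (min_width=11, slack=4)
Line 2: ['oats', 'all', 'house'] (min_width=14, slack=1)
Line 3: ['emerald', 'happy'] (min_width=13, slack=2)
Line 4: ['river', 'light'] (min_width=11, slack=4)
Line 5: ['salty', 'cat'] (min_width=9, slack=6)
Line 6: ['butter', 'one'] (min_width=10, slack=5)
Line 7: ['gentle', 'milk'] (min_width=11, slack=4)
Line 8: ['festival', 'fast'] (min_width=13, slack=2)

Answer: |matrix stop    |
|oats all house |
|emerald happy  |
|river light    |
|salty cat      |
|butter one     |
|gentle milk    |
|festival fast  |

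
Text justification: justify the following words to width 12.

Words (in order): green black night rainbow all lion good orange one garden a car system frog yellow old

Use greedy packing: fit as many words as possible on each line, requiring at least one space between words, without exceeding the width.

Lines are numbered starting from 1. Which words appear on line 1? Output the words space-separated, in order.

Line 1: ['green', 'black'] (min_width=11, slack=1)
Line 2: ['night'] (min_width=5, slack=7)
Line 3: ['rainbow', 'all'] (min_width=11, slack=1)
Line 4: ['lion', 'good'] (min_width=9, slack=3)
Line 5: ['orange', 'one'] (min_width=10, slack=2)
Line 6: ['garden', 'a', 'car'] (min_width=12, slack=0)
Line 7: ['system', 'frog'] (min_width=11, slack=1)
Line 8: ['yellow', 'old'] (min_width=10, slack=2)

Answer: green black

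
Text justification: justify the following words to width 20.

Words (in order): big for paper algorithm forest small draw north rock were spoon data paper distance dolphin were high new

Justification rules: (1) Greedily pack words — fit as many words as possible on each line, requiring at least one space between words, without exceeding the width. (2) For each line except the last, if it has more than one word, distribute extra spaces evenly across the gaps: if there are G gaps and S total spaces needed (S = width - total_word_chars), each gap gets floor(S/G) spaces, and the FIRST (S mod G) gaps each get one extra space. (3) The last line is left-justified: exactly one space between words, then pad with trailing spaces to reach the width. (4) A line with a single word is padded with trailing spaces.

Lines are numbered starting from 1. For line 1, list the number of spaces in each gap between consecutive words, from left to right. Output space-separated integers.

Answer: 5 4

Derivation:
Line 1: ['big', 'for', 'paper'] (min_width=13, slack=7)
Line 2: ['algorithm', 'forest'] (min_width=16, slack=4)
Line 3: ['small', 'draw', 'north'] (min_width=16, slack=4)
Line 4: ['rock', 'were', 'spoon', 'data'] (min_width=20, slack=0)
Line 5: ['paper', 'distance'] (min_width=14, slack=6)
Line 6: ['dolphin', 'were', 'high'] (min_width=17, slack=3)
Line 7: ['new'] (min_width=3, slack=17)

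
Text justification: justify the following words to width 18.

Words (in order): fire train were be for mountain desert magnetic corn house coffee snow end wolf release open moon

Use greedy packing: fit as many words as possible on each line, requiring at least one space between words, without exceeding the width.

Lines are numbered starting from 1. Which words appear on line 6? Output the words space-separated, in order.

Line 1: ['fire', 'train', 'were', 'be'] (min_width=18, slack=0)
Line 2: ['for', 'mountain'] (min_width=12, slack=6)
Line 3: ['desert', 'magnetic'] (min_width=15, slack=3)
Line 4: ['corn', 'house', 'coffee'] (min_width=17, slack=1)
Line 5: ['snow', 'end', 'wolf'] (min_width=13, slack=5)
Line 6: ['release', 'open', 'moon'] (min_width=17, slack=1)

Answer: release open moon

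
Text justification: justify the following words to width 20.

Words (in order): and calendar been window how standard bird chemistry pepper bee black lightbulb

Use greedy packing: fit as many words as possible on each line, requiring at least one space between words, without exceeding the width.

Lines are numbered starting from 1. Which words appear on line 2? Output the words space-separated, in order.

Line 1: ['and', 'calendar', 'been'] (min_width=17, slack=3)
Line 2: ['window', 'how', 'standard'] (min_width=19, slack=1)
Line 3: ['bird', 'chemistry'] (min_width=14, slack=6)
Line 4: ['pepper', 'bee', 'black'] (min_width=16, slack=4)
Line 5: ['lightbulb'] (min_width=9, slack=11)

Answer: window how standard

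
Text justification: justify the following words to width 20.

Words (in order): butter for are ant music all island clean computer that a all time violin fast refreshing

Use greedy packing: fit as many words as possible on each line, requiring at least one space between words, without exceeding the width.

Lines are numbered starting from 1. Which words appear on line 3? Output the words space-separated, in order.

Line 1: ['butter', 'for', 'are', 'ant'] (min_width=18, slack=2)
Line 2: ['music', 'all', 'island'] (min_width=16, slack=4)
Line 3: ['clean', 'computer', 'that'] (min_width=19, slack=1)
Line 4: ['a', 'all', 'time', 'violin'] (min_width=17, slack=3)
Line 5: ['fast', 'refreshing'] (min_width=15, slack=5)

Answer: clean computer that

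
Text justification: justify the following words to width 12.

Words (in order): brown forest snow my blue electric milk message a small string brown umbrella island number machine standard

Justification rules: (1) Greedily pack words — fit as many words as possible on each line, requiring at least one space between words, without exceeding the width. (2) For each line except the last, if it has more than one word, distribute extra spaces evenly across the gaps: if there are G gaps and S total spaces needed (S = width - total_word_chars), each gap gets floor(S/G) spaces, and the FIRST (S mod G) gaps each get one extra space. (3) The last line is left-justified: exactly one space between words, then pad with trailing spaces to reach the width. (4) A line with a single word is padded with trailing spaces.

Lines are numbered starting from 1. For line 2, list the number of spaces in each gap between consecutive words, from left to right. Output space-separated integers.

Answer: 1 1

Derivation:
Line 1: ['brown', 'forest'] (min_width=12, slack=0)
Line 2: ['snow', 'my', 'blue'] (min_width=12, slack=0)
Line 3: ['electric'] (min_width=8, slack=4)
Line 4: ['milk', 'message'] (min_width=12, slack=0)
Line 5: ['a', 'small'] (min_width=7, slack=5)
Line 6: ['string', 'brown'] (min_width=12, slack=0)
Line 7: ['umbrella'] (min_width=8, slack=4)
Line 8: ['island'] (min_width=6, slack=6)
Line 9: ['number'] (min_width=6, slack=6)
Line 10: ['machine'] (min_width=7, slack=5)
Line 11: ['standard'] (min_width=8, slack=4)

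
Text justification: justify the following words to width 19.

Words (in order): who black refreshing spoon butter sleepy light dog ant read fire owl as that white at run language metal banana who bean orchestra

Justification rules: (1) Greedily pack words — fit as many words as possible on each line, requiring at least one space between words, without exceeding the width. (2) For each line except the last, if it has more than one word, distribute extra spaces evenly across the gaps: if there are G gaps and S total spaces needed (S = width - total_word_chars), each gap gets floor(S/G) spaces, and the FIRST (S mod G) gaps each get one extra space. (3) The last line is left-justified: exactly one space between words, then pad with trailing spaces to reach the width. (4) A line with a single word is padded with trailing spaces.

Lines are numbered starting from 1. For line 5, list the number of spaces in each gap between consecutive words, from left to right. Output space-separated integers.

Answer: 2 2 1

Derivation:
Line 1: ['who', 'black'] (min_width=9, slack=10)
Line 2: ['refreshing', 'spoon'] (min_width=16, slack=3)
Line 3: ['butter', 'sleepy', 'light'] (min_width=19, slack=0)
Line 4: ['dog', 'ant', 'read', 'fire'] (min_width=17, slack=2)
Line 5: ['owl', 'as', 'that', 'white'] (min_width=17, slack=2)
Line 6: ['at', 'run', 'language'] (min_width=15, slack=4)
Line 7: ['metal', 'banana', 'who'] (min_width=16, slack=3)
Line 8: ['bean', 'orchestra'] (min_width=14, slack=5)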